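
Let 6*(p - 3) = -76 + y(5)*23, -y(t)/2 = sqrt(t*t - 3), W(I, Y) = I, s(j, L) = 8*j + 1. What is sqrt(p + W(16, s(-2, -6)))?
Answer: sqrt(57 - 69*sqrt(22))/3 ≈ 5.443*I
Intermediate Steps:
s(j, L) = 1 + 8*j
y(t) = -2*sqrt(-3 + t**2) (y(t) = -2*sqrt(t*t - 3) = -2*sqrt(t**2 - 3) = -2*sqrt(-3 + t**2))
p = -29/3 - 23*sqrt(22)/3 (p = 3 + (-76 - 2*sqrt(-3 + 5**2)*23)/6 = 3 + (-76 - 2*sqrt(-3 + 25)*23)/6 = 3 + (-76 - 2*sqrt(22)*23)/6 = 3 + (-76 - 46*sqrt(22))/6 = 3 + (-38/3 - 23*sqrt(22)/3) = -29/3 - 23*sqrt(22)/3 ≈ -45.627)
sqrt(p + W(16, s(-2, -6))) = sqrt((-29/3 - 23*sqrt(22)/3) + 16) = sqrt(19/3 - 23*sqrt(22)/3)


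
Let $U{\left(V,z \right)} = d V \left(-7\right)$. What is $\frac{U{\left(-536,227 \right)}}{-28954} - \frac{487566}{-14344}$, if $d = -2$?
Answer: $\frac{3556155835}{103829044} \approx 34.25$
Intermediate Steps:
$U{\left(V,z \right)} = 14 V$ ($U{\left(V,z \right)} = - 2 V \left(-7\right) = 14 V$)
$\frac{U{\left(-536,227 \right)}}{-28954} - \frac{487566}{-14344} = \frac{14 \left(-536\right)}{-28954} - \frac{487566}{-14344} = \left(-7504\right) \left(- \frac{1}{28954}\right) - - \frac{243783}{7172} = \frac{3752}{14477} + \frac{243783}{7172} = \frac{3556155835}{103829044}$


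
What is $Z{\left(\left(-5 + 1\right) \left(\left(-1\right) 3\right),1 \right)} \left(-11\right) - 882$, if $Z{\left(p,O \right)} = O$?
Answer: $-893$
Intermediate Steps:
$Z{\left(\left(-5 + 1\right) \left(\left(-1\right) 3\right),1 \right)} \left(-11\right) - 882 = 1 \left(-11\right) - 882 = -11 - 882 = -893$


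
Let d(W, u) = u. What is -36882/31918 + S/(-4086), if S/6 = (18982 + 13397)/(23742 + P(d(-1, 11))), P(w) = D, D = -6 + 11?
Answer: -99579728416/86028090671 ≈ -1.1575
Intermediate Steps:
D = 5
P(w) = 5
S = 194274/23747 (S = 6*((18982 + 13397)/(23742 + 5)) = 6*(32379/23747) = 194274/23747 ≈ 8.1810)
-36882/31918 + S/(-4086) = -36882/31918 + (194274/23747)/(-4086) = -36882*1/31918 + (194274/23747)*(-1/4086) = -18441/15959 - 10793/5390569 = -99579728416/86028090671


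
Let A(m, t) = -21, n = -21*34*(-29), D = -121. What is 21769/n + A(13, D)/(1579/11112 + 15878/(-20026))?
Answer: 2938642369505/88192506738 ≈ 33.321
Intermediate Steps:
n = 20706 (n = -714*(-29) = 20706)
21769/n + A(13, D)/(1579/11112 + 15878/(-20026)) = 21769/20706 - 21/(1579/11112 + 15878/(-20026)) = 21769*(1/20706) - 21/(1579*(1/11112) + 15878*(-1/20026)) = 21769/20706 - 21/(1579/11112 - 467/589) = 21769/20706 - 21/(-4259273/6544968) = 21769/20706 - 21*(-6544968/4259273) = 21769/20706 + 137444328/4259273 = 2938642369505/88192506738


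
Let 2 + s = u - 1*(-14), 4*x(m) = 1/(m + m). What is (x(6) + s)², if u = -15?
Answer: 20449/2304 ≈ 8.8754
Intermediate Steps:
x(m) = 1/(8*m) (x(m) = 1/(4*(m + m)) = 1/(4*((2*m))) = (1/(2*m))/4 = 1/(8*m))
s = -3 (s = -2 + (-15 - 1*(-14)) = -2 + (-15 + 14) = -2 - 1 = -3)
(x(6) + s)² = ((⅛)/6 - 3)² = ((⅛)*(⅙) - 3)² = (1/48 - 3)² = (-143/48)² = 20449/2304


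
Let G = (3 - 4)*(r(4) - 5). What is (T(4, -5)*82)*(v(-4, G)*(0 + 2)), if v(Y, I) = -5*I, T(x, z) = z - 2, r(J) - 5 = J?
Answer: -22960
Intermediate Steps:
r(J) = 5 + J
G = -4 (G = (3 - 4)*((5 + 4) - 5) = -(9 - 5) = -1*4 = -4)
T(x, z) = -2 + z
(T(4, -5)*82)*(v(-4, G)*(0 + 2)) = ((-2 - 5)*82)*((-5*(-4))*(0 + 2)) = (-7*82)*(20*2) = -574*40 = -22960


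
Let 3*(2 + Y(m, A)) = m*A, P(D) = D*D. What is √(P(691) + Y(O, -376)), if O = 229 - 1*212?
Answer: √4278135/3 ≈ 689.46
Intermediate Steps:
P(D) = D²
O = 17 (O = 229 - 212 = 17)
Y(m, A) = -2 + A*m/3 (Y(m, A) = -2 + (m*A)/3 = -2 + (A*m)/3 = -2 + A*m/3)
√(P(691) + Y(O, -376)) = √(691² + (-2 + (⅓)*(-376)*17)) = √(477481 + (-2 - 6392/3)) = √(477481 - 6398/3) = √(1426045/3) = √4278135/3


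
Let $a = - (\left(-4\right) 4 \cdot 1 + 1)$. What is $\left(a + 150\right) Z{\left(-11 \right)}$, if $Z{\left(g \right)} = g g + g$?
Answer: $18150$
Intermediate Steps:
$Z{\left(g \right)} = g + g^{2}$ ($Z{\left(g \right)} = g^{2} + g = g + g^{2}$)
$a = 15$ ($a = - (\left(-16\right) 1 + 1) = - (-16 + 1) = \left(-1\right) \left(-15\right) = 15$)
$\left(a + 150\right) Z{\left(-11 \right)} = \left(15 + 150\right) \left(- 11 \left(1 - 11\right)\right) = 165 \left(\left(-11\right) \left(-10\right)\right) = 165 \cdot 110 = 18150$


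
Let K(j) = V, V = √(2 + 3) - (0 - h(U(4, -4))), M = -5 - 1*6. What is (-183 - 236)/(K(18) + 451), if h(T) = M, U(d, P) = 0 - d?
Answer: -36872/38719 + 419*√5/193595 ≈ -0.94746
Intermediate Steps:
U(d, P) = -d
M = -11 (M = -5 - 6 = -11)
h(T) = -11
V = -11 + √5 (V = √(2 + 3) - (0 - 1*(-11)) = √5 - (0 + 11) = √5 - 1*11 = √5 - 11 = -11 + √5 ≈ -8.7639)
K(j) = -11 + √5
(-183 - 236)/(K(18) + 451) = (-183 - 236)/((-11 + √5) + 451) = -419/(440 + √5)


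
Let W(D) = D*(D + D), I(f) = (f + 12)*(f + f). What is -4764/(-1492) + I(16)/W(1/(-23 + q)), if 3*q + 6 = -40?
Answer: 2209961119/3357 ≈ 6.5831e+5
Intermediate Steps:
q = -46/3 (q = -2 + (1/3)*(-40) = -2 - 40/3 = -46/3 ≈ -15.333)
I(f) = 2*f*(12 + f) (I(f) = (12 + f)*(2*f) = 2*f*(12 + f))
W(D) = 2*D**2 (W(D) = D*(2*D) = 2*D**2)
-4764/(-1492) + I(16)/W(1/(-23 + q)) = -4764/(-1492) + (2*16*(12 + 16))/((2*(1/(-23 - 46/3))**2)) = -4764*(-1/1492) + (2*16*28)/((2*(1/(-115/3))**2)) = 1191/373 + 896/((2*(-3/115)**2)) = 1191/373 + 896/((2*(9/13225))) = 1191/373 + 896/(18/13225) = 1191/373 + 896*(13225/18) = 1191/373 + 5924800/9 = 2209961119/3357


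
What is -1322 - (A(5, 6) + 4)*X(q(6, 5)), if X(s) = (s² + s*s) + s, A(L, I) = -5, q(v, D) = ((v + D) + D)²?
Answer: 130006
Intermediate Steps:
q(v, D) = (v + 2*D)² (q(v, D) = ((D + v) + D)² = (v + 2*D)²)
X(s) = s + 2*s² (X(s) = (s² + s²) + s = 2*s² + s = s + 2*s²)
-1322 - (A(5, 6) + 4)*X(q(6, 5)) = -1322 - (-5 + 4)*(6 + 2*5)²*(1 + 2*(6 + 2*5)²) = -1322 - (-1)*(6 + 10)²*(1 + 2*(6 + 10)²) = -1322 - (-1)*16²*(1 + 2*16²) = -1322 - (-1)*256*(1 + 2*256) = -1322 - (-1)*256*(1 + 512) = -1322 - (-1)*256*513 = -1322 - (-1)*131328 = -1322 - 1*(-131328) = -1322 + 131328 = 130006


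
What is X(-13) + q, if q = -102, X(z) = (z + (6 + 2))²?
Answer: -77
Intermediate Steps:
X(z) = (8 + z)² (X(z) = (z + 8)² = (8 + z)²)
X(-13) + q = (8 - 13)² - 102 = (-5)² - 102 = 25 - 102 = -77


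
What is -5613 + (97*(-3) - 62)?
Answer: -5966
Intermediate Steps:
-5613 + (97*(-3) - 62) = -5613 + (-291 - 62) = -5613 - 353 = -5966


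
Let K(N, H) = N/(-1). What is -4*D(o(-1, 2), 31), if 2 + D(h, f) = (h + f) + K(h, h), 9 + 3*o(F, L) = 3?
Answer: -116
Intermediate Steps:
K(N, H) = -N (K(N, H) = N*(-1) = -N)
o(F, L) = -2 (o(F, L) = -3 + (1/3)*3 = -3 + 1 = -2)
D(h, f) = -2 + f (D(h, f) = -2 + ((h + f) - h) = -2 + ((f + h) - h) = -2 + f)
-4*D(o(-1, 2), 31) = -4*(-2 + 31) = -4*29 = -116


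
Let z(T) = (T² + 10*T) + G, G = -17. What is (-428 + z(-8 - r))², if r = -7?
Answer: 206116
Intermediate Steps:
z(T) = -17 + T² + 10*T (z(T) = (T² + 10*T) - 17 = -17 + T² + 10*T)
(-428 + z(-8 - r))² = (-428 + (-17 + (-8 - 1*(-7))² + 10*(-8 - 1*(-7))))² = (-428 + (-17 + (-8 + 7)² + 10*(-8 + 7)))² = (-428 + (-17 + (-1)² + 10*(-1)))² = (-428 + (-17 + 1 - 10))² = (-428 - 26)² = (-454)² = 206116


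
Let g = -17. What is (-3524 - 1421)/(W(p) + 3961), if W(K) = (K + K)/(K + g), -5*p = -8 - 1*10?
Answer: -14405/11537 ≈ -1.2486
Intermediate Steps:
p = 18/5 (p = -(-8 - 1*10)/5 = -(-8 - 10)/5 = -⅕*(-18) = 18/5 ≈ 3.6000)
W(K) = 2*K/(-17 + K) (W(K) = (K + K)/(K - 17) = (2*K)/(-17 + K) = 2*K/(-17 + K))
(-3524 - 1421)/(W(p) + 3961) = (-3524 - 1421)/(2*(18/5)/(-17 + 18/5) + 3961) = -4945/(2*(18/5)/(-67/5) + 3961) = -4945/(2*(18/5)*(-5/67) + 3961) = -4945/(-36/67 + 3961) = -4945/265351/67 = -4945*67/265351 = -14405/11537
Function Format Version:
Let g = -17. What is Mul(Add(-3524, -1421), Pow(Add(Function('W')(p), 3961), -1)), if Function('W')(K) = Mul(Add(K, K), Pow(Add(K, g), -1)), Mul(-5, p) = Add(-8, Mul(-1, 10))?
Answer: Rational(-14405, 11537) ≈ -1.2486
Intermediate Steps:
p = Rational(18, 5) (p = Mul(Rational(-1, 5), Add(-8, Mul(-1, 10))) = Mul(Rational(-1, 5), Add(-8, -10)) = Mul(Rational(-1, 5), -18) = Rational(18, 5) ≈ 3.6000)
Function('W')(K) = Mul(2, K, Pow(Add(-17, K), -1)) (Function('W')(K) = Mul(Add(K, K), Pow(Add(K, -17), -1)) = Mul(Mul(2, K), Pow(Add(-17, K), -1)) = Mul(2, K, Pow(Add(-17, K), -1)))
Mul(Add(-3524, -1421), Pow(Add(Function('W')(p), 3961), -1)) = Mul(Add(-3524, -1421), Pow(Add(Mul(2, Rational(18, 5), Pow(Add(-17, Rational(18, 5)), -1)), 3961), -1)) = Mul(-4945, Pow(Add(Mul(2, Rational(18, 5), Pow(Rational(-67, 5), -1)), 3961), -1)) = Mul(-4945, Pow(Add(Mul(2, Rational(18, 5), Rational(-5, 67)), 3961), -1)) = Mul(-4945, Pow(Add(Rational(-36, 67), 3961), -1)) = Mul(-4945, Pow(Rational(265351, 67), -1)) = Mul(-4945, Rational(67, 265351)) = Rational(-14405, 11537)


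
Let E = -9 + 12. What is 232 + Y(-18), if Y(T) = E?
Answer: 235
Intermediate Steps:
E = 3
Y(T) = 3
232 + Y(-18) = 232 + 3 = 235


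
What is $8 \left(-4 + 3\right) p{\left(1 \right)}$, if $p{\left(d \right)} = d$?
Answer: $-8$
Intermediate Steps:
$8 \left(-4 + 3\right) p{\left(1 \right)} = 8 \left(-4 + 3\right) 1 = 8 \left(-1\right) 1 = \left(-8\right) 1 = -8$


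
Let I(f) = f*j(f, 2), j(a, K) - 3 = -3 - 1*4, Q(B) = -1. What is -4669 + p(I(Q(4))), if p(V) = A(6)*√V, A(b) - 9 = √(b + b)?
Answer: -4651 + 4*√3 ≈ -4644.1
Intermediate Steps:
j(a, K) = -4 (j(a, K) = 3 + (-3 - 1*4) = 3 + (-3 - 4) = 3 - 7 = -4)
I(f) = -4*f (I(f) = f*(-4) = -4*f)
A(b) = 9 + √2*√b (A(b) = 9 + √(b + b) = 9 + √(2*b) = 9 + √2*√b)
p(V) = √V*(9 + 2*√3) (p(V) = (9 + √2*√6)*√V = (9 + 2*√3)*√V = √V*(9 + 2*√3))
-4669 + p(I(Q(4))) = -4669 + √(-4*(-1))*(9 + 2*√3) = -4669 + √4*(9 + 2*√3) = -4669 + 2*(9 + 2*√3) = -4669 + (18 + 4*√3) = -4651 + 4*√3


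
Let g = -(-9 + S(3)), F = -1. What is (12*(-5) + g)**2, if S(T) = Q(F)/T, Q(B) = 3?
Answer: 2704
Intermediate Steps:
S(T) = 3/T
g = 8 (g = -(-9 + 3/3) = -(-9 + 3*(1/3)) = -(-9 + 1) = -1*(-8) = 8)
(12*(-5) + g)**2 = (12*(-5) + 8)**2 = (-60 + 8)**2 = (-52)**2 = 2704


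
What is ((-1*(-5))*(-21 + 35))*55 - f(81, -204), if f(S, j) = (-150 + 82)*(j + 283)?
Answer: 9222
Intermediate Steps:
f(S, j) = -19244 - 68*j (f(S, j) = -68*(283 + j) = -19244 - 68*j)
((-1*(-5))*(-21 + 35))*55 - f(81, -204) = ((-1*(-5))*(-21 + 35))*55 - (-19244 - 68*(-204)) = (5*14)*55 - (-19244 + 13872) = 70*55 - 1*(-5372) = 3850 + 5372 = 9222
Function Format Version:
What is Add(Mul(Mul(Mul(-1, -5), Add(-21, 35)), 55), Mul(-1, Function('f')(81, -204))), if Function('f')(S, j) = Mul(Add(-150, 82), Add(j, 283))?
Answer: 9222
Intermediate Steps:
Function('f')(S, j) = Add(-19244, Mul(-68, j)) (Function('f')(S, j) = Mul(-68, Add(283, j)) = Add(-19244, Mul(-68, j)))
Add(Mul(Mul(Mul(-1, -5), Add(-21, 35)), 55), Mul(-1, Function('f')(81, -204))) = Add(Mul(Mul(Mul(-1, -5), Add(-21, 35)), 55), Mul(-1, Add(-19244, Mul(-68, -204)))) = Add(Mul(Mul(5, 14), 55), Mul(-1, Add(-19244, 13872))) = Add(Mul(70, 55), Mul(-1, -5372)) = Add(3850, 5372) = 9222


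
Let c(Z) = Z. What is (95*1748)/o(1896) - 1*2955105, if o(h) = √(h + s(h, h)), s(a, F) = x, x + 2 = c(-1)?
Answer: -2955105 + 166060*√1893/1893 ≈ -2.9513e+6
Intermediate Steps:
x = -3 (x = -2 - 1 = -3)
s(a, F) = -3
o(h) = √(-3 + h) (o(h) = √(h - 3) = √(-3 + h))
(95*1748)/o(1896) - 1*2955105 = (95*1748)/(√(-3 + 1896)) - 1*2955105 = 166060/(√1893) - 2955105 = 166060*(√1893/1893) - 2955105 = 166060*√1893/1893 - 2955105 = -2955105 + 166060*√1893/1893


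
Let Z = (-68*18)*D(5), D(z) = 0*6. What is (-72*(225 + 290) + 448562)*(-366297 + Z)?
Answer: -150724622154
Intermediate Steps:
D(z) = 0
Z = 0 (Z = -68*18*0 = -1224*0 = 0)
(-72*(225 + 290) + 448562)*(-366297 + Z) = (-72*(225 + 290) + 448562)*(-366297 + 0) = (-72*515 + 448562)*(-366297) = (-37080 + 448562)*(-366297) = 411482*(-366297) = -150724622154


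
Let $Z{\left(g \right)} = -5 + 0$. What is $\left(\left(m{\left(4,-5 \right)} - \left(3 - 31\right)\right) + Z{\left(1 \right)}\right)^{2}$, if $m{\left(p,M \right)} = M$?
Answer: $324$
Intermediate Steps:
$Z{\left(g \right)} = -5$
$\left(\left(m{\left(4,-5 \right)} - \left(3 - 31\right)\right) + Z{\left(1 \right)}\right)^{2} = \left(\left(-5 - \left(3 - 31\right)\right) - 5\right)^{2} = \left(\left(-5 - -28\right) - 5\right)^{2} = \left(\left(-5 + 28\right) - 5\right)^{2} = \left(23 - 5\right)^{2} = 18^{2} = 324$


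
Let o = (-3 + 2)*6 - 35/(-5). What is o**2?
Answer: 1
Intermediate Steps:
o = 1 (o = -1*6 - 35*(-1)/5 = -6 - 5*(-7/5) = -6 + 7 = 1)
o**2 = 1**2 = 1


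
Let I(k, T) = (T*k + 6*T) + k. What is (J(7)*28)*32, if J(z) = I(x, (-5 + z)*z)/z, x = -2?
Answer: 6912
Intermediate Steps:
I(k, T) = k + 6*T + T*k (I(k, T) = (6*T + T*k) + k = k + 6*T + T*k)
J(z) = (-2 + 4*z*(-5 + z))/z (J(z) = (-2 + 6*((-5 + z)*z) + ((-5 + z)*z)*(-2))/z = (-2 + 6*(z*(-5 + z)) + (z*(-5 + z))*(-2))/z = (-2 + 6*z*(-5 + z) - 2*z*(-5 + z))/z = (-2 + 4*z*(-5 + z))/z)
(J(7)*28)*32 = ((-20 - 2/7 + 4*7)*28)*32 = ((-20 - 2*⅐ + 28)*28)*32 = ((-20 - 2/7 + 28)*28)*32 = ((54/7)*28)*32 = 216*32 = 6912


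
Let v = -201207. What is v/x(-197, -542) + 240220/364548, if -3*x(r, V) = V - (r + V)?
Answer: 55024037912/17953989 ≈ 3064.7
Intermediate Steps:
x(r, V) = r/3 (x(r, V) = -(V - (r + V))/3 = -(V - (V + r))/3 = -(V + (-V - r))/3 = -(-1)*r/3 = r/3)
v/x(-197, -542) + 240220/364548 = -201207/((1/3)*(-197)) + 240220/364548 = -201207/(-197/3) + 240220*(1/364548) = -201207*(-3/197) + 60055/91137 = 603621/197 + 60055/91137 = 55024037912/17953989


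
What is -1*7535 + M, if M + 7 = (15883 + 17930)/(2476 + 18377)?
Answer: -17471057/2317 ≈ -7540.4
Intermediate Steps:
M = -12462/2317 (M = -7 + (15883 + 17930)/(2476 + 18377) = -7 + 33813/20853 = -7 + 33813*(1/20853) = -7 + 3757/2317 = -12462/2317 ≈ -5.3785)
-1*7535 + M = -1*7535 - 12462/2317 = -7535 - 12462/2317 = -17471057/2317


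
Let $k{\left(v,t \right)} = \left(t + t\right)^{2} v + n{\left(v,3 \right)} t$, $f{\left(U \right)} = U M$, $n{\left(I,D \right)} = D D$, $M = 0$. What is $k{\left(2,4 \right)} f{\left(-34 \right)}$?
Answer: $0$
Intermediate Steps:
$n{\left(I,D \right)} = D^{2}$
$f{\left(U \right)} = 0$ ($f{\left(U \right)} = U 0 = 0$)
$k{\left(v,t \right)} = 9 t + 4 v t^{2}$ ($k{\left(v,t \right)} = \left(t + t\right)^{2} v + 3^{2} t = \left(2 t\right)^{2} v + 9 t = 4 t^{2} v + 9 t = 4 v t^{2} + 9 t = 9 t + 4 v t^{2}$)
$k{\left(2,4 \right)} f{\left(-34 \right)} = 4 \left(9 + 4 \cdot 4 \cdot 2\right) 0 = 4 \left(9 + 32\right) 0 = 4 \cdot 41 \cdot 0 = 164 \cdot 0 = 0$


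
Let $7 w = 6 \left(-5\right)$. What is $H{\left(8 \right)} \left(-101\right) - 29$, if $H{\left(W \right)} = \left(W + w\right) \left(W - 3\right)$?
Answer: $- \frac{13333}{7} \approx -1904.7$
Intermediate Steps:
$w = - \frac{30}{7}$ ($w = \frac{6 \left(-5\right)}{7} = \frac{1}{7} \left(-30\right) = - \frac{30}{7} \approx -4.2857$)
$H{\left(W \right)} = \left(-3 + W\right) \left(- \frac{30}{7} + W\right)$ ($H{\left(W \right)} = \left(W - \frac{30}{7}\right) \left(W - 3\right) = \left(- \frac{30}{7} + W\right) \left(-3 + W\right) = \left(-3 + W\right) \left(- \frac{30}{7} + W\right)$)
$H{\left(8 \right)} \left(-101\right) - 29 = \left(\frac{90}{7} + 8^{2} - \frac{408}{7}\right) \left(-101\right) - 29 = \left(\frac{90}{7} + 64 - \frac{408}{7}\right) \left(-101\right) - 29 = \frac{130}{7} \left(-101\right) - 29 = - \frac{13130}{7} - 29 = - \frac{13333}{7}$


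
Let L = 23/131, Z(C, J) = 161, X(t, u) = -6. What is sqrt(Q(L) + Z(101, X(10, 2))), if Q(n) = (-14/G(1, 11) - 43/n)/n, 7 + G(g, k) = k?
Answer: I*sqrt(2653198)/46 ≈ 35.41*I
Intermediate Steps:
L = 23/131 (L = 23*(1/131) = 23/131 ≈ 0.17557)
G(g, k) = -7 + k
Q(n) = (-7/2 - 43/n)/n (Q(n) = (-14/(-7 + 11) - 43/n)/n = (-14/4 - 43/n)/n = (-14*1/4 - 43/n)/n = (-7/2 - 43/n)/n)
sqrt(Q(L) + Z(101, X(10, 2))) = sqrt((-86 - 7*23/131)/(2*(23/131)**2) + 161) = sqrt((1/2)*(17161/529)*(-86 - 161/131) + 161) = sqrt((1/2)*(17161/529)*(-11427/131) + 161) = sqrt(-1496937/1058 + 161) = sqrt(-1326599/1058) = I*sqrt(2653198)/46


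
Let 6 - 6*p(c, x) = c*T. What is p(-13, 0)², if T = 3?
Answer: 225/4 ≈ 56.250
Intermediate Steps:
p(c, x) = 1 - c/2 (p(c, x) = 1 - c*3/6 = 1 - c/2)
p(-13, 0)² = (1 - ½*(-13))² = (1 + 13/2)² = (15/2)² = 225/4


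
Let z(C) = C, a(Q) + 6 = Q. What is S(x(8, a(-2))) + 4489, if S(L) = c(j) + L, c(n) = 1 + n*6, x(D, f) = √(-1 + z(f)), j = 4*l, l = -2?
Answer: 4442 + 3*I ≈ 4442.0 + 3.0*I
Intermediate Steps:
a(Q) = -6 + Q
j = -8 (j = 4*(-2) = -8)
x(D, f) = √(-1 + f)
c(n) = 1 + 6*n
S(L) = -47 + L (S(L) = (1 + 6*(-8)) + L = (1 - 48) + L = -47 + L)
S(x(8, a(-2))) + 4489 = (-47 + √(-1 + (-6 - 2))) + 4489 = (-47 + √(-1 - 8)) + 4489 = (-47 + √(-9)) + 4489 = (-47 + 3*I) + 4489 = 4442 + 3*I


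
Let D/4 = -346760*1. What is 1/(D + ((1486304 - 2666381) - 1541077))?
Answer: -1/4108194 ≈ -2.4342e-7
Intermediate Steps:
D = -1387040 (D = 4*(-346760*1) = 4*(-346760) = -1387040)
1/(D + ((1486304 - 2666381) - 1541077)) = 1/(-1387040 + ((1486304 - 2666381) - 1541077)) = 1/(-1387040 + (-1180077 - 1541077)) = 1/(-1387040 - 2721154) = 1/(-4108194) = -1/4108194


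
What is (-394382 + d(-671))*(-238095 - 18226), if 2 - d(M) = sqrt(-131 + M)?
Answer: 101087875980 + 256321*I*sqrt(802) ≈ 1.0109e+11 + 7.2589e+6*I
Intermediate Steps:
d(M) = 2 - sqrt(-131 + M)
(-394382 + d(-671))*(-238095 - 18226) = (-394382 + (2 - sqrt(-131 - 671)))*(-238095 - 18226) = (-394382 + (2 - sqrt(-802)))*(-256321) = (-394382 + (2 - I*sqrt(802)))*(-256321) = (-394380 - I*sqrt(802))*(-256321) = 101087875980 + 256321*I*sqrt(802)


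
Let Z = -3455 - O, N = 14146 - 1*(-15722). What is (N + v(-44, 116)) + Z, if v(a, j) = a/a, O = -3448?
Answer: 29862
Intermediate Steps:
v(a, j) = 1
N = 29868 (N = 14146 + 15722 = 29868)
Z = -7 (Z = -3455 - 1*(-3448) = -3455 + 3448 = -7)
(N + v(-44, 116)) + Z = (29868 + 1) - 7 = 29869 - 7 = 29862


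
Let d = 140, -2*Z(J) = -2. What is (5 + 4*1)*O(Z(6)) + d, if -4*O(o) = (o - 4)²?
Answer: 479/4 ≈ 119.75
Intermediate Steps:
Z(J) = 1 (Z(J) = -½*(-2) = 1)
O(o) = -(-4 + o)²/4 (O(o) = -(o - 4)²/4 = -(-4 + o)²/4)
(5 + 4*1)*O(Z(6)) + d = (5 + 4*1)*(-(-4 + 1)²/4) + 140 = (5 + 4)*(-¼*(-3)²) + 140 = 9*(-¼*9) + 140 = 9*(-9/4) + 140 = -81/4 + 140 = 479/4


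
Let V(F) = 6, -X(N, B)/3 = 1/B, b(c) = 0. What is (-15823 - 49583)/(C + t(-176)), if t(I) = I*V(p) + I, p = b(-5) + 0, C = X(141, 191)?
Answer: 12492546/235315 ≈ 53.089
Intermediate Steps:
X(N, B) = -3/B
C = -3/191 ≈ -0.015707
p = 0 (p = 0 + 0 = 0)
t(I) = 7*I (t(I) = I*6 + I = 6*I + I = 7*I)
(-15823 - 49583)/(C + t(-176)) = (-15823 - 49583)/(-3/191 + 7*(-176)) = -65406/(-3/191 - 1232) = -65406/(-235315/191) = -65406*(-191/235315) = 12492546/235315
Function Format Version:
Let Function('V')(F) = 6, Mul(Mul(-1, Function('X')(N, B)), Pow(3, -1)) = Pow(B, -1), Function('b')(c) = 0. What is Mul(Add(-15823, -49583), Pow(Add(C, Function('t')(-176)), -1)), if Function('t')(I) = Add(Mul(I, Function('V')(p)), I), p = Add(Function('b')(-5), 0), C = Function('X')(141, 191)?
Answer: Rational(12492546, 235315) ≈ 53.089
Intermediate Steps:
Function('X')(N, B) = Mul(-3, Pow(B, -1))
C = Rational(-3, 191) (C = Mul(-3, Pow(191, -1)) = Mul(-3, Rational(1, 191)) = Rational(-3, 191) ≈ -0.015707)
p = 0 (p = Add(0, 0) = 0)
Function('t')(I) = Mul(7, I) (Function('t')(I) = Add(Mul(I, 6), I) = Add(Mul(6, I), I) = Mul(7, I))
Mul(Add(-15823, -49583), Pow(Add(C, Function('t')(-176)), -1)) = Mul(Add(-15823, -49583), Pow(Add(Rational(-3, 191), Mul(7, -176)), -1)) = Mul(-65406, Pow(Add(Rational(-3, 191), -1232), -1)) = Mul(-65406, Pow(Rational(-235315, 191), -1)) = Mul(-65406, Rational(-191, 235315)) = Rational(12492546, 235315)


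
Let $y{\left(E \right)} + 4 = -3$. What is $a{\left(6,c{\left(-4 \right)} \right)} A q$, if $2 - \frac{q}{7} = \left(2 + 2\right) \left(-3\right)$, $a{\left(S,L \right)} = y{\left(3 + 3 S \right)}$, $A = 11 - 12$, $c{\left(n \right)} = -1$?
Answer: $686$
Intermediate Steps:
$A = -1$
$y{\left(E \right)} = -7$ ($y{\left(E \right)} = -4 - 3 = -7$)
$a{\left(S,L \right)} = -7$
$q = 98$ ($q = 14 - 7 \left(2 + 2\right) \left(-3\right) = 14 - 7 \cdot 4 \left(-3\right) = 14 - -84 = 14 + 84 = 98$)
$a{\left(6,c{\left(-4 \right)} \right)} A q = \left(-7\right) \left(-1\right) 98 = 7 \cdot 98 = 686$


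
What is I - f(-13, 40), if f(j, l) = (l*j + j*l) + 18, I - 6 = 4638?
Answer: 5666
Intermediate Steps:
I = 4644 (I = 6 + 4638 = 4644)
f(j, l) = 18 + 2*j*l (f(j, l) = (j*l + j*l) + 18 = 2*j*l + 18 = 18 + 2*j*l)
I - f(-13, 40) = 4644 - (18 + 2*(-13)*40) = 4644 - (18 - 1040) = 4644 - 1*(-1022) = 4644 + 1022 = 5666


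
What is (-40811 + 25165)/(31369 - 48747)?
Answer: 7823/8689 ≈ 0.90033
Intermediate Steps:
(-40811 + 25165)/(31369 - 48747) = -15646/(-17378) = -15646*(-1/17378) = 7823/8689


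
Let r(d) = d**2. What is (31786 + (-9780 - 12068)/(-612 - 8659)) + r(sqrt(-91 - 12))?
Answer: 293754941/9271 ≈ 31685.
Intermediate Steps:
(31786 + (-9780 - 12068)/(-612 - 8659)) + r(sqrt(-91 - 12)) = (31786 + (-9780 - 12068)/(-612 - 8659)) + (sqrt(-91 - 12))**2 = (31786 - 21848/(-9271)) + (sqrt(-103))**2 = (31786 - 21848*(-1/9271)) + (I*sqrt(103))**2 = (31786 + 21848/9271) - 103 = 294709854/9271 - 103 = 293754941/9271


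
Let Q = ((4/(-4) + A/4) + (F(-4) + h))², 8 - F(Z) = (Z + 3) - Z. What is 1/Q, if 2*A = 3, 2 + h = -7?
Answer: 64/1369 ≈ 0.046749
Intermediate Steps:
h = -9 (h = -2 - 7 = -9)
A = 3/2 (A = (½)*3 = 3/2 ≈ 1.5000)
F(Z) = 5 (F(Z) = 8 - ((Z + 3) - Z) = 8 - ((3 + Z) - Z) = 8 - 1*3 = 8 - 3 = 5)
Q = 1369/64 (Q = ((4/(-4) + (3/2)/4) + (5 - 9))² = ((4*(-¼) + (3/2)*(¼)) - 4)² = ((-1 + 3/8) - 4)² = (-5/8 - 4)² = (-37/8)² = 1369/64 ≈ 21.391)
1/Q = 1/(1369/64) = 64/1369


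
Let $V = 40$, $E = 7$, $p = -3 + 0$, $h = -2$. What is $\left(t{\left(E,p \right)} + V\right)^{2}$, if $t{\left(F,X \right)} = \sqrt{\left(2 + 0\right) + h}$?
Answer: $1600$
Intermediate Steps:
$p = -3$
$t{\left(F,X \right)} = 0$ ($t{\left(F,X \right)} = \sqrt{\left(2 + 0\right) - 2} = \sqrt{2 - 2} = \sqrt{0} = 0$)
$\left(t{\left(E,p \right)} + V\right)^{2} = \left(0 + 40\right)^{2} = 40^{2} = 1600$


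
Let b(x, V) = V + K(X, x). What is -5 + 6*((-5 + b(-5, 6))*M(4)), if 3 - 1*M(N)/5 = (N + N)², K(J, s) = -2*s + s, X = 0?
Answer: -10985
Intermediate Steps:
K(J, s) = -s
M(N) = 15 - 20*N² (M(N) = 15 - 5*(N + N)² = 15 - 5*4*N² = 15 - 20*N²)
b(x, V) = V - x
-5 + 6*((-5 + b(-5, 6))*M(4)) = -5 + 6*((-5 + (6 - 1*(-5)))*(15 - 20*4²)) = -5 + 6*((-5 + (6 + 5))*(15 - 20*16)) = -5 + 6*((-5 + 11)*(15 - 320)) = -5 + 6*(6*(-305)) = -5 + 6*(-1830) = -5 - 10980 = -10985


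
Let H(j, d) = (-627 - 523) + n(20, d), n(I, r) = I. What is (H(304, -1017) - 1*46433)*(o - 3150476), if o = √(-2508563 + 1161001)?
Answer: 149846089988 - 47563*I*√1347562 ≈ 1.4985e+11 - 5.5213e+7*I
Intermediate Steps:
H(j, d) = -1130 (H(j, d) = (-627 - 523) + 20 = -1150 + 20 = -1130)
o = I*√1347562 (o = √(-1347562) = I*√1347562 ≈ 1160.8*I)
(H(304, -1017) - 1*46433)*(o - 3150476) = (-1130 - 1*46433)*(I*√1347562 - 3150476) = (-1130 - 46433)*(-3150476 + I*√1347562) = -47563*(-3150476 + I*√1347562) = 149846089988 - 47563*I*√1347562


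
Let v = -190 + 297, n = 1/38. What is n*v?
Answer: 107/38 ≈ 2.8158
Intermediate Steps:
n = 1/38 ≈ 0.026316
v = 107
n*v = (1/38)*107 = 107/38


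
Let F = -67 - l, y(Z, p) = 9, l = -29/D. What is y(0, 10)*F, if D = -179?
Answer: -108198/179 ≈ -604.46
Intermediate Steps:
l = 29/179 (l = -29/(-179) = -29*(-1/179) = 29/179 ≈ 0.16201)
F = -12022/179 (F = -67 - 1*29/179 = -67 - 29/179 = -12022/179 ≈ -67.162)
y(0, 10)*F = 9*(-12022/179) = -108198/179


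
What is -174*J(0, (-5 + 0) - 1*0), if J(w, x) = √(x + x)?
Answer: -174*I*√10 ≈ -550.24*I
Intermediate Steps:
J(w, x) = √2*√x (J(w, x) = √(2*x) = √2*√x)
-174*J(0, (-5 + 0) - 1*0) = -174*√2*√((-5 + 0) - 1*0) = -174*√2*√(-5 + 0) = -174*√2*√(-5) = -174*√2*I*√5 = -174*I*√10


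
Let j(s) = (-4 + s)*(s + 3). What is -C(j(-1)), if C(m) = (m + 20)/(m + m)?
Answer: 1/2 ≈ 0.50000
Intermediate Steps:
j(s) = (-4 + s)*(3 + s)
C(m) = (20 + m)/(2*m) (C(m) = (20 + m)/((2*m)) = (20 + m)*(1/(2*m)) = (20 + m)/(2*m))
-C(j(-1)) = -(20 + (-12 + (-1)**2 - 1*(-1)))/(2*(-12 + (-1)**2 - 1*(-1))) = -(20 + (-12 + 1 + 1))/(2*(-12 + 1 + 1)) = -(20 - 10)/(2*(-10)) = -(-1)*10/(2*10) = -1*(-1/2) = 1/2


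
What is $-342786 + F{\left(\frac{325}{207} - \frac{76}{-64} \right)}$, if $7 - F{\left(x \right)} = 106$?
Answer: $-342885$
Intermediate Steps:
$F{\left(x \right)} = -99$ ($F{\left(x \right)} = 7 - 106 = -99$)
$-342786 + F{\left(\frac{325}{207} - \frac{76}{-64} \right)} = -342786 - 99 = -342885$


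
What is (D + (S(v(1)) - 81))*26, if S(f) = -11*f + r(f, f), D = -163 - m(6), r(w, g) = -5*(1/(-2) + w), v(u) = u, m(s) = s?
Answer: -6851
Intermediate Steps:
r(w, g) = 5/2 - 5*w (r(w, g) = -5*(1*(-½) + w) = -5*(-½ + w) = 5/2 - 5*w)
D = -169 (D = -163 - 1*6 = -163 - 6 = -169)
S(f) = 5/2 - 16*f (S(f) = -11*f + (5/2 - 5*f) = 5/2 - 16*f)
(D + (S(v(1)) - 81))*26 = (-169 + ((5/2 - 16*1) - 81))*26 = (-169 + ((5/2 - 16) - 81))*26 = (-169 + (-27/2 - 81))*26 = (-169 - 189/2)*26 = -527/2*26 = -6851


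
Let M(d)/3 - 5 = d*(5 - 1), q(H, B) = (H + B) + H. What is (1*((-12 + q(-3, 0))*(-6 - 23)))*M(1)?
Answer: 14094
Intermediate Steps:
q(H, B) = B + 2*H (q(H, B) = (B + H) + H = B + 2*H)
M(d) = 15 + 12*d (M(d) = 15 + 3*(d*(5 - 1)) = 15 + 3*(d*4) = 15 + 3*(4*d) = 15 + 12*d)
(1*((-12 + q(-3, 0))*(-6 - 23)))*M(1) = (1*((-12 + (0 + 2*(-3)))*(-6 - 23)))*(15 + 12*1) = (1*((-12 + (0 - 6))*(-29)))*(15 + 12) = (1*((-12 - 6)*(-29)))*27 = (1*(-18*(-29)))*27 = (1*522)*27 = 522*27 = 14094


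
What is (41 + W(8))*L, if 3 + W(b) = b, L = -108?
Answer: -4968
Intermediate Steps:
W(b) = -3 + b
(41 + W(8))*L = (41 + (-3 + 8))*(-108) = (41 + 5)*(-108) = 46*(-108) = -4968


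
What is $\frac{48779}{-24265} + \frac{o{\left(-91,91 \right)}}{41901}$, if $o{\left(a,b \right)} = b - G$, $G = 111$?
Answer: $- \frac{2044374179}{1016727765} \approx -2.0107$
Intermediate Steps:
$o{\left(a,b \right)} = -111 + b$ ($o{\left(a,b \right)} = b - 111 = -111 + b$)
$\frac{48779}{-24265} + \frac{o{\left(-91,91 \right)}}{41901} = \frac{48779}{-24265} + \frac{-111 + 91}{41901} = 48779 \left(- \frac{1}{24265}\right) - \frac{20}{41901} = - \frac{48779}{24265} - \frac{20}{41901} = - \frac{2044374179}{1016727765}$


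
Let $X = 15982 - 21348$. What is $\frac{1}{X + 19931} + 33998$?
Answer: $\frac{495180871}{14565} \approx 33998.0$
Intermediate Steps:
$X = -5366$
$\frac{1}{X + 19931} + 33998 = \frac{1}{-5366 + 19931} + 33998 = \frac{1}{14565} + 33998 = \frac{495180871}{14565}$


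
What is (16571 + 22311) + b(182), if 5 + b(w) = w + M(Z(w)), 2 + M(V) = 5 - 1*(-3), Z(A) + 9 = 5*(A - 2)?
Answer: 39065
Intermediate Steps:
Z(A) = -19 + 5*A (Z(A) = -9 + 5*(A - 2) = -9 + 5*(-2 + A) = -9 + (-10 + 5*A) = -19 + 5*A)
M(V) = 6 (M(V) = -2 + (5 - 1*(-3)) = -2 + (5 + 3) = -2 + 8 = 6)
b(w) = 1 + w (b(w) = -5 + (w + 6) = -5 + (6 + w) = 1 + w)
(16571 + 22311) + b(182) = (16571 + 22311) + (1 + 182) = 38882 + 183 = 39065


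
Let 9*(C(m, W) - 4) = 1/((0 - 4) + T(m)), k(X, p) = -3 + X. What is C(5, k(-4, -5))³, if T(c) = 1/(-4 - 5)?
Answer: 3176523/50653 ≈ 62.711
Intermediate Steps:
T(c) = -⅑ (T(c) = 1/(-9) = -⅑)
C(m, W) = 147/37 (C(m, W) = 4 + 1/(9*((0 - 4) - ⅑)) = 4 + 1/(9*(-4 - ⅑)) = 4 + 1/(9*(-37/9)) = 4 + (⅑)*(-9/37) = 4 - 1/37 = 147/37)
C(5, k(-4, -5))³ = (147/37)³ = 3176523/50653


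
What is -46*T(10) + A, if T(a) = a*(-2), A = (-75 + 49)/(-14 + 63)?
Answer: 45054/49 ≈ 919.47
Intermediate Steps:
A = -26/49 ≈ -0.53061
T(a) = -2*a
-46*T(10) + A = -(-92)*10 - 26/49 = -46*(-20) - 26/49 = 920 - 26/49 = 45054/49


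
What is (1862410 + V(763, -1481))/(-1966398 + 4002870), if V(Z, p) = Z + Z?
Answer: 77664/84853 ≈ 0.91528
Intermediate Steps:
V(Z, p) = 2*Z
(1862410 + V(763, -1481))/(-1966398 + 4002870) = (1862410 + 2*763)/(-1966398 + 4002870) = (1862410 + 1526)/2036472 = 1863936*(1/2036472) = 77664/84853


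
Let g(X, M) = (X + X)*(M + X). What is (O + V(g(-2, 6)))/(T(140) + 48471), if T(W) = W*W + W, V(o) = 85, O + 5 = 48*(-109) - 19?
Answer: -5171/68211 ≈ -0.075809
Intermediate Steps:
g(X, M) = 2*X*(M + X) (g(X, M) = (2*X)*(M + X) = 2*X*(M + X))
O = -5256 (O = -5 + (48*(-109) - 19) = -5 + (-5232 - 19) = -5 - 5251 = -5256)
T(W) = W + W² (T(W) = W² + W = W + W²)
(O + V(g(-2, 6)))/(T(140) + 48471) = (-5256 + 85)/(140*(1 + 140) + 48471) = -5171/(140*141 + 48471) = -5171/(19740 + 48471) = -5171/68211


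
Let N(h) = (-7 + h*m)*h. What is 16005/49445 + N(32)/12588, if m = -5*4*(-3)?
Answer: 14674073/2829153 ≈ 5.1867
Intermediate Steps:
m = 60 (m = -20*(-3) = 60)
N(h) = h*(-7 + 60*h) (N(h) = (-7 + h*60)*h = (-7 + 60*h)*h = h*(-7 + 60*h))
16005/49445 + N(32)/12588 = 16005/49445 + (32*(-7 + 60*32))/12588 = 16005*(1/49445) + (32*(-7 + 1920))*(1/12588) = 291/899 + (32*1913)*(1/12588) = 291/899 + 61216*(1/12588) = 291/899 + 15304/3147 = 14674073/2829153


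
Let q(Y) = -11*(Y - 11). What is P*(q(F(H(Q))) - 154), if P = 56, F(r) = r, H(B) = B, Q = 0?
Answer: -1848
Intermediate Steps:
q(Y) = 121 - 11*Y (q(Y) = -11*(-11 + Y) = 121 - 11*Y)
P*(q(F(H(Q))) - 154) = 56*((121 - 11*0) - 154) = 56*((121 + 0) - 154) = 56*(121 - 154) = 56*(-33) = -1848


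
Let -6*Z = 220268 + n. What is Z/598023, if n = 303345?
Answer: -523613/3588138 ≈ -0.14593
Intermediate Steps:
Z = -523613/6 (Z = -(220268 + 303345)/6 = -⅙*523613 = -523613/6 ≈ -87269.)
Z/598023 = -523613/6/598023 = -523613/6*1/598023 = -523613/3588138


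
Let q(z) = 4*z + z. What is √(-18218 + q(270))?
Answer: 2*I*√4217 ≈ 129.88*I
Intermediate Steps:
q(z) = 5*z
√(-18218 + q(270)) = √(-18218 + 5*270) = √(-18218 + 1350) = √(-16868) = 2*I*√4217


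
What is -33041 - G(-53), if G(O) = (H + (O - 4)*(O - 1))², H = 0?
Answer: -9507125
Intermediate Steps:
G(O) = (-1 + O)²*(-4 + O)² (G(O) = (0 + (O - 4)*(O - 1))² = (0 + (-4 + O)*(-1 + O))² = (0 + (-1 + O)*(-4 + O))² = ((-1 + O)*(-4 + O))² = (-1 + O)²*(-4 + O)²)
-33041 - G(-53) = -33041 - (4 + (-53)² - 5*(-53))² = -33041 - (4 + 2809 + 265)² = -33041 - 1*3078² = -33041 - 1*9474084 = -33041 - 9474084 = -9507125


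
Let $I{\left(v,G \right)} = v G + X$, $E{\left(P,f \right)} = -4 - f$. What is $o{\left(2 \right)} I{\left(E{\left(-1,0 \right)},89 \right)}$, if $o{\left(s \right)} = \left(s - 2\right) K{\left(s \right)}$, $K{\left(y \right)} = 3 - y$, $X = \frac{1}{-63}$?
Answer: $0$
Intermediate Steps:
$X = - \frac{1}{63} \approx -0.015873$
$I{\left(v,G \right)} = - \frac{1}{63} + G v$ ($I{\left(v,G \right)} = v G - \frac{1}{63} = G v - \frac{1}{63} = - \frac{1}{63} + G v$)
$o{\left(s \right)} = \left(-2 + s\right) \left(3 - s\right)$ ($o{\left(s \right)} = \left(s - 2\right) \left(3 - s\right) = \left(-2 + s\right) \left(3 - s\right)$)
$o{\left(2 \right)} I{\left(E{\left(-1,0 \right)},89 \right)} = - \left(-3 + 2\right) \left(-2 + 2\right) \left(- \frac{1}{63} + 89 \left(-4 - 0\right)\right) = \left(-1\right) \left(-1\right) 0 \left(- \frac{1}{63} + 89 \left(-4 + 0\right)\right) = 0 \left(- \frac{1}{63} + 89 \left(-4\right)\right) = 0 \left(- \frac{1}{63} - 356\right) = 0 \left(- \frac{22429}{63}\right) = 0$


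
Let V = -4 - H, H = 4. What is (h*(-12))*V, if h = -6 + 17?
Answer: 1056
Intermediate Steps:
h = 11
V = -8 (V = -4 - 1*4 = -4 - 4 = -8)
(h*(-12))*V = (11*(-12))*(-8) = -132*(-8) = 1056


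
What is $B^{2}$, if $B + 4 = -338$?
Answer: $116964$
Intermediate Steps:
$B = -342$ ($B = -4 - 338 = -342$)
$B^{2} = \left(-342\right)^{2} = 116964$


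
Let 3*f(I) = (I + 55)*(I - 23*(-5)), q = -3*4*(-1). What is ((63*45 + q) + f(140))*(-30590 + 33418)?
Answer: 54925416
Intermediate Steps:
q = 12 (q = -12*(-1) = 12)
f(I) = (55 + I)*(115 + I)/3 (f(I) = ((I + 55)*(I - 23*(-5)))/3 = ((55 + I)*(I + 115))/3 = ((55 + I)*(115 + I))/3 = (55 + I)*(115 + I)/3)
((63*45 + q) + f(140))*(-30590 + 33418) = ((63*45 + 12) + (6325/3 + (⅓)*140² + (170/3)*140))*(-30590 + 33418) = ((2835 + 12) + (6325/3 + (⅓)*19600 + 23800/3))*2828 = (2847 + (6325/3 + 19600/3 + 23800/3))*2828 = (2847 + 16575)*2828 = 19422*2828 = 54925416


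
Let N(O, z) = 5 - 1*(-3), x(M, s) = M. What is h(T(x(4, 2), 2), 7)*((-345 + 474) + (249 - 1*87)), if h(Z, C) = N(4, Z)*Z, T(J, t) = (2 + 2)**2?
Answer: 37248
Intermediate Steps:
T(J, t) = 16 (T(J, t) = 4**2 = 16)
N(O, z) = 8 (N(O, z) = 5 + 3 = 8)
h(Z, C) = 8*Z
h(T(x(4, 2), 2), 7)*((-345 + 474) + (249 - 1*87)) = (8*16)*((-345 + 474) + (249 - 1*87)) = 128*(129 + (249 - 87)) = 128*(129 + 162) = 128*291 = 37248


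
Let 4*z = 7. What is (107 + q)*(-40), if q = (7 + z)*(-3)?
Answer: -3230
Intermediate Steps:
z = 7/4 (z = (¼)*7 = 7/4 ≈ 1.7500)
q = -105/4 (q = (7 + 7/4)*(-3) = (35/4)*(-3) = -105/4 ≈ -26.250)
(107 + q)*(-40) = (107 - 105/4)*(-40) = (323/4)*(-40) = -3230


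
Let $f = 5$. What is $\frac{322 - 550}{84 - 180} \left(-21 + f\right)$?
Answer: $-38$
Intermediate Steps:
$\frac{322 - 550}{84 - 180} \left(-21 + f\right) = \frac{322 - 550}{84 - 180} \left(-21 + 5\right) = - \frac{228}{-96} \left(-16\right) = \left(-228\right) \left(- \frac{1}{96}\right) \left(-16\right) = \frac{19}{8} \left(-16\right) = -38$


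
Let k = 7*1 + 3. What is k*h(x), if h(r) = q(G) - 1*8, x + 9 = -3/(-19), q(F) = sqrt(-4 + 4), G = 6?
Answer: -80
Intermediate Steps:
q(F) = 0 (q(F) = sqrt(0) = 0)
x = -168/19 (x = -9 - 3/(-19) = -9 - 3*(-1/19) = -9 + 3/19 = -168/19 ≈ -8.8421)
h(r) = -8 (h(r) = 0 - 1*8 = 0 - 8 = -8)
k = 10 (k = 7 + 3 = 10)
k*h(x) = 10*(-8) = -80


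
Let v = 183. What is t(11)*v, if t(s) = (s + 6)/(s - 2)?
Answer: 1037/3 ≈ 345.67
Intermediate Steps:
t(s) = (6 + s)/(-2 + s)
t(11)*v = ((6 + 11)/(-2 + 11))*183 = (17/9)*183 = 1037/3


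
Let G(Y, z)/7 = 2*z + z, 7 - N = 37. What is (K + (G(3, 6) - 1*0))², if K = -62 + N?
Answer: 1156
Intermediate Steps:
N = -30 (N = 7 - 1*37 = 7 - 37 = -30)
G(Y, z) = 21*z (G(Y, z) = 7*(2*z + z) = 7*(3*z) = 21*z)
K = -92 (K = -62 - 30 = -92)
(K + (G(3, 6) - 1*0))² = (-92 + (21*6 - 1*0))² = (-92 + (126 + 0))² = (-92 + 126)² = 34² = 1156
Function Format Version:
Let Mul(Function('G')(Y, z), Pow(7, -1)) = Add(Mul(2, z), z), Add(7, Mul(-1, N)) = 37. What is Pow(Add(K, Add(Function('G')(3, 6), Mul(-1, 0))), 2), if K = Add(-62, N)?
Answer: 1156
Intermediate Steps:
N = -30 (N = Add(7, Mul(-1, 37)) = Add(7, -37) = -30)
Function('G')(Y, z) = Mul(21, z) (Function('G')(Y, z) = Mul(7, Add(Mul(2, z), z)) = Mul(7, Mul(3, z)) = Mul(21, z))
K = -92 (K = Add(-62, -30) = -92)
Pow(Add(K, Add(Function('G')(3, 6), Mul(-1, 0))), 2) = Pow(Add(-92, Add(Mul(21, 6), Mul(-1, 0))), 2) = Pow(Add(-92, Add(126, 0)), 2) = Pow(Add(-92, 126), 2) = Pow(34, 2) = 1156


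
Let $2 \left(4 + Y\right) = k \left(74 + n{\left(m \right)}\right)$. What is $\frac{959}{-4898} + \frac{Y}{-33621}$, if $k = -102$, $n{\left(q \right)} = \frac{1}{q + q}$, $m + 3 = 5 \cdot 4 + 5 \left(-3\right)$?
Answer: $- \frac{27350891}{329351316} \approx -0.083045$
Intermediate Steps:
$m = 2$ ($m = -3 + \left(5 \cdot 4 + 5 \left(-3\right)\right) = -3 + \left(20 - 15\right) = -3 + 5 = 2$)
$n{\left(q \right)} = \frac{1}{2 q}$
$Y = - \frac{15163}{4}$ ($Y = -4 + \frac{\left(-102\right) \left(74 + \frac{1}{2 \cdot 2}\right)}{2} = -4 + \frac{\left(-102\right) \left(74 + \frac{1}{2} \cdot \frac{1}{2}\right)}{2} = -4 + \frac{\left(-102\right) \left(74 + \frac{1}{4}\right)}{2} = -4 + \frac{\left(-102\right) \frac{297}{4}}{2} = -4 + \frac{1}{2} \left(- \frac{15147}{2}\right) = -4 - \frac{15147}{4} = - \frac{15163}{4} \approx -3790.8$)
$\frac{959}{-4898} + \frac{Y}{-33621} = \frac{959}{-4898} - \frac{15163}{4 \left(-33621\right)} = 959 \left(- \frac{1}{4898}\right) - - \frac{15163}{134484} = - \frac{959}{4898} + \frac{15163}{134484} = - \frac{27350891}{329351316}$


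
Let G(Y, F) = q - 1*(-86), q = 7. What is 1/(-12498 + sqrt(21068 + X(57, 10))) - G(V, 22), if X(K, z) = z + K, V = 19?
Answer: -4841549105/52059623 - sqrt(21135)/156178869 ≈ -93.000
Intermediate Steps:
G(Y, F) = 93 (G(Y, F) = 7 - 1*(-86) = 7 + 86 = 93)
X(K, z) = K + z
1/(-12498 + sqrt(21068 + X(57, 10))) - G(V, 22) = 1/(-12498 + sqrt(21068 + (57 + 10))) - 1*93 = 1/(-12498 + sqrt(21068 + 67)) - 93 = 1/(-12498 + sqrt(21135)) - 93 = -93 + 1/(-12498 + sqrt(21135))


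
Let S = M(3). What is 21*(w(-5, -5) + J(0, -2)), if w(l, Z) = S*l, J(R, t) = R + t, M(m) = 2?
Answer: -252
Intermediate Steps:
S = 2
w(l, Z) = 2*l
21*(w(-5, -5) + J(0, -2)) = 21*(2*(-5) + (0 - 2)) = 21*(-10 - 2) = 21*(-12) = -252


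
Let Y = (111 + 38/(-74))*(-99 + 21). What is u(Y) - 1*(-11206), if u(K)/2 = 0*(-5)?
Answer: 11206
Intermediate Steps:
Y = -318864/37 (Y = (111 + 38*(-1/74))*(-78) = (111 - 19/37)*(-78) = (4088/37)*(-78) = -318864/37 ≈ -8617.9)
u(K) = 0 (u(K) = 2*(0*(-5)) = 2*0 = 0)
u(Y) - 1*(-11206) = 0 - 1*(-11206) = 0 + 11206 = 11206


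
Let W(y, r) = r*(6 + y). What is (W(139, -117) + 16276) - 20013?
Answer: -20702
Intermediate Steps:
(W(139, -117) + 16276) - 20013 = (-117*(6 + 139) + 16276) - 20013 = (-117*145 + 16276) - 20013 = (-16965 + 16276) - 20013 = -689 - 20013 = -20702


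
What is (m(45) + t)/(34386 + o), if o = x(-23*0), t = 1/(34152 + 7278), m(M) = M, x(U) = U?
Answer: 1864351/1424611980 ≈ 0.0013087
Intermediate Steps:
t = 1/41430 ≈ 2.4137e-5
o = 0 (o = -23*0 = 0)
(m(45) + t)/(34386 + o) = (45 + 1/41430)/(34386 + 0) = (1864351/41430)/34386 = (1864351/41430)*(1/34386) = 1864351/1424611980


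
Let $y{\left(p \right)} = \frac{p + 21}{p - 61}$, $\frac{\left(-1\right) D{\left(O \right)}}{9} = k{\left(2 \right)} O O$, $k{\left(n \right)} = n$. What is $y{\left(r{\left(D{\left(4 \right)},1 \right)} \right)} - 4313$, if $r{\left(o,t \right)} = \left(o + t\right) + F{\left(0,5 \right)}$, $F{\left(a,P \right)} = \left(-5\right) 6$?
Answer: $- \frac{815009}{189} \approx -4312.2$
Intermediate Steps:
$F{\left(a,P \right)} = -30$
$D{\left(O \right)} = - 18 O^{2}$ ($D{\left(O \right)} = - 9 \cdot 2 O O = - 9 \cdot 2 O^{2} = - 18 O^{2}$)
$r{\left(o,t \right)} = -30 + o + t$ ($r{\left(o,t \right)} = \left(o + t\right) - 30 = -30 + o + t$)
$y{\left(p \right)} = \frac{21 + p}{-61 + p}$
$y{\left(r{\left(D{\left(4 \right)},1 \right)} \right)} - 4313 = \frac{21 - \left(29 + 288\right)}{-61 - \left(29 + 288\right)} - 4313 = \frac{21 - 317}{-61 - 317} - 4313 = \frac{1}{-378} \left(-296\right) - 4313 = \left(- \frac{1}{378}\right) \left(-296\right) - 4313 = \frac{148}{189} - 4313 = - \frac{815009}{189}$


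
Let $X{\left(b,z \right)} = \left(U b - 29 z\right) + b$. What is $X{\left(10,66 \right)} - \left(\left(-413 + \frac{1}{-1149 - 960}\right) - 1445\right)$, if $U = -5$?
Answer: $- \frac{202463}{2109} \approx -96.0$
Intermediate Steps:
$X{\left(b,z \right)} = - 29 z - 4 b$ ($X{\left(b,z \right)} = \left(- 5 b - 29 z\right) + b = \left(- 29 z - 5 b\right) + b = - 29 z - 4 b$)
$X{\left(10,66 \right)} - \left(\left(-413 + \frac{1}{-1149 - 960}\right) - 1445\right) = \left(\left(-29\right) 66 - 40\right) - \left(\left(-413 + \frac{1}{-1149 - 960}\right) - 1445\right) = \left(-1914 - 40\right) - \left(\left(-413 + \frac{1}{-2109}\right) - 1445\right) = -1954 - \left(\left(-413 - \frac{1}{2109}\right) - 1445\right) = -1954 - \left(- \frac{871018}{2109} - 1445\right) = -1954 - - \frac{3918523}{2109} = -1954 + \frac{3918523}{2109} = - \frac{202463}{2109}$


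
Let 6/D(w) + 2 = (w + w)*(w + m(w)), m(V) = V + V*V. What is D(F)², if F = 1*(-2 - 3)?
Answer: 9/5776 ≈ 0.0015582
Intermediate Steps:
m(V) = V + V²
F = -5 (F = 1*(-5) = -5)
D(w) = 6/(-2 + 2*w*(w + w*(1 + w))) (D(w) = 6/(-2 + (w + w)*(w + w*(1 + w))) = 6/(-2 + (2*w)*(w + w*(1 + w))) = 6/(-2 + 2*w*(w + w*(1 + w))))
D(F)² = (3/(-1 + (-5)³ + 2*(-5)²))² = (3/(-1 - 125 + 2*25))² = (3/(-1 - 125 + 50))² = (3/(-76))² = (3*(-1/76))² = (-3/76)² = 9/5776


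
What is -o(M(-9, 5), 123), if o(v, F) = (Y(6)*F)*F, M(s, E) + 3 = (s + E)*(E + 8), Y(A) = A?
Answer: -90774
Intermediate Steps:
M(s, E) = -3 + (8 + E)*(E + s) (M(s, E) = -3 + (s + E)*(E + 8) = -3 + (E + s)*(8 + E) = -3 + (8 + E)*(E + s))
o(v, F) = 6*F² (o(v, F) = (6*F)*F = 6*F²)
-o(M(-9, 5), 123) = -6*123² = -6*15129 = -1*90774 = -90774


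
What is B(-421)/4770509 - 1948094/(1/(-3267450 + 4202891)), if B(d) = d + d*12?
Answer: -8693427351838307559/4770509 ≈ -1.8223e+12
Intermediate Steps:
B(d) = 13*d (B(d) = d + 12*d = 13*d)
B(-421)/4770509 - 1948094/(1/(-3267450 + 4202891)) = (13*(-421))/4770509 - 1948094/(1/(-3267450 + 4202891)) = -5473*1/4770509 - 1948094/(1/935441) = -5473/4770509 - 1948094/1/935441 = -5473/4770509 - 1948094*935441 = -5473/4770509 - 1822326999454 = -8693427351838307559/4770509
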